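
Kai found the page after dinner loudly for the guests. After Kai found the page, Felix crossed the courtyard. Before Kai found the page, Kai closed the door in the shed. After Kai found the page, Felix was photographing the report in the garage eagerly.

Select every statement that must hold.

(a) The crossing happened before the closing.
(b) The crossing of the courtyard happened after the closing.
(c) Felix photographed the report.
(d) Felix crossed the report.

(b)

(a) Not entailed — the narrative places the closing before the crossing, not after.
(b) Entailed — the narrative places the closing before the crossing.
(c) Not entailed — 'was photographing' is progressive on an accomplishment; it does not entail the completed 'photographed'.
(d) Not entailed — Felix crossed the courtyard, not the report; the report belongs to the photographing event.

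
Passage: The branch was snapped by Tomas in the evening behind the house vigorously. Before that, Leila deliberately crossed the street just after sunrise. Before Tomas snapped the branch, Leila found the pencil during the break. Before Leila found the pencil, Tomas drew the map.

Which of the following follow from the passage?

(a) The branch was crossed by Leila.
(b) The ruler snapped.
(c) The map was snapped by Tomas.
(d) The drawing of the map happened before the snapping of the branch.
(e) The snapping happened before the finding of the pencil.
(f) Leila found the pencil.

(d), (f)

(a) Not entailed — Leila crossed the street, not the branch; the branch belongs to the snapping event.
(b) Not entailed — the branch is what snapped, not the ruler.
(c) Not entailed — Tomas snapped the branch, not the map; the map belongs to the drawing event.
(d) Entailed — the narrative places the drawing before the snapping.
(e) Not entailed — the narrative places the finding before the snapping, not after.
(f) Entailed — every conjunct here is already in the original finding event.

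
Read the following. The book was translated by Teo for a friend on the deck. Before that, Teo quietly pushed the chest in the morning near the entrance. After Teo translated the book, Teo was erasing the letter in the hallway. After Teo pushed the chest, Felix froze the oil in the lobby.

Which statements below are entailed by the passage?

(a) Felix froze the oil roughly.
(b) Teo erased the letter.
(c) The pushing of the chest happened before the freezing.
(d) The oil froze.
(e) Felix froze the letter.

(c), (d)

(a) Not entailed — 'roughly' adds information not in the original event.
(b) Not entailed — 'was erasing' is progressive on an accomplishment; it does not entail the completed 'erased'.
(c) Entailed — the narrative places the pushing before the freezing.
(d) Entailed — 'Felix froze the oil' is causative; it entails the inchoative 'the oil froze'.
(e) Not entailed — Felix froze the oil, not the letter; the letter belongs to the erasing event.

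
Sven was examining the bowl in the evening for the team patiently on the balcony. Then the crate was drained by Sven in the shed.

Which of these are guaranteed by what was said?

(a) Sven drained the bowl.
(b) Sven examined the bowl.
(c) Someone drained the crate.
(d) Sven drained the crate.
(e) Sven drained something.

(a) Not entailed — Sven drained the crate, not the bowl; the bowl belongs to the examining event.
(b) Entailed — 'examine' is an activity; 'was examining' entails that some examining happened, so 'examined' holds.
(c) Entailed — every conjunct here is already in the original draining event.
(d) Entailed — every conjunct here is already in the original draining event.
(e) Entailed — this follows by dropping conjuncts from the draining event's description.

(b), (c), (d), (e)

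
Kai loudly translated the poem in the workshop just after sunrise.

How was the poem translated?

'loudly' marks the manner of the translating event.

loudly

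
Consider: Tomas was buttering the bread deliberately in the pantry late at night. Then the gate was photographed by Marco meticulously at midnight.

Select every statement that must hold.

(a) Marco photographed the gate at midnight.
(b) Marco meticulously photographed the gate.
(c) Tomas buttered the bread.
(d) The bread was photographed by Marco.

(a) Entailed — the original entails any weakening of itself; this just drops 'meticulously'.
(b) Entailed — this follows by dropping conjuncts from the photographing event's description.
(c) Not entailed — 'was buttering' is progressive on an accomplishment; it does not entail the completed 'buttered'.
(d) Not entailed — Marco photographed the gate, not the bread; the bread belongs to the buttering event.

(a), (b)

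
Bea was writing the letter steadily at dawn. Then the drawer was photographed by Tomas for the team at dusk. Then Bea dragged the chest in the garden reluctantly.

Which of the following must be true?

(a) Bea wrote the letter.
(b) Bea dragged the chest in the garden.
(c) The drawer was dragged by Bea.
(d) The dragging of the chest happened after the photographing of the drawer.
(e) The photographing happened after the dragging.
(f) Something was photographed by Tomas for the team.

(a) Not entailed — 'was writing' is progressive on an accomplishment; it does not entail the completed 'wrote'.
(b) Entailed — the original entails any weakening of itself; this just drops 'reluctantly'.
(c) Not entailed — Bea dragged the chest, not the drawer; the drawer belongs to the photographing event.
(d) Entailed — the narrative places the photographing before the dragging.
(e) Not entailed — the narrative places the photographing before the dragging, not after.
(f) Entailed — dropping 'at dusk' and generalizing the patient leaves a sub-description the original still satisfies.

(b), (d), (f)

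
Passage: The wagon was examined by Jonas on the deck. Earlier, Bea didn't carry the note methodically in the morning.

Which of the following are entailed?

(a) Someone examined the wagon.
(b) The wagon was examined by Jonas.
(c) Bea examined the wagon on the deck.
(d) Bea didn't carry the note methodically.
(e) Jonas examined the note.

(a) Entailed — this follows by dropping conjuncts from the examining event's description.
(b) Entailed — every conjunct here is already in the original examining event.
(c) Not entailed — the passage has Jonas examining the wagon, not Bea.
(d) Not entailed — dropping 'in the morning' under negation is not valid — the original leaves open that Bea carried the note some other way.
(e) Not entailed — Jonas examined the wagon, not the note; the note belongs to the carrying event.

(a), (b)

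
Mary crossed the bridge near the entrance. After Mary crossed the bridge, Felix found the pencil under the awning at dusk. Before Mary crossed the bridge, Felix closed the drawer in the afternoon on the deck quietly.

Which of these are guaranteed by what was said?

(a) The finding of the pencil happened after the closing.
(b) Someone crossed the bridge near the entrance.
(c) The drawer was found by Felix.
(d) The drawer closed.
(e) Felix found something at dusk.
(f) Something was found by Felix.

(a), (b), (d), (e), (f)

(a) Entailed — the narrative places the closing before the finding.
(b) Entailed — this follows by dropping conjuncts from the crossing event's description.
(c) Not entailed — Felix found the pencil, not the drawer; the drawer belongs to the closing event.
(d) Entailed — 'Felix closed the drawer' is causative; it entails the inchoative 'the drawer closed'.
(e) Entailed — the original entails any weakening of itself; this just drops 'under the awning' and generalizes the patient.
(f) Entailed — dropping 'at dusk', 'under the awning' and generalizing the patient leaves a sub-description the original still satisfies.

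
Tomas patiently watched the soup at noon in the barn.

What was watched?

'the soup' marks the patient of the watching event.

the soup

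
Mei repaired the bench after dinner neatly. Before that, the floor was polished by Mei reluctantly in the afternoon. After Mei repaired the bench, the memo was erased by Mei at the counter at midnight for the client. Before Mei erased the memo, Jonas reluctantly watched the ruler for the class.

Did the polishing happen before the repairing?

yes

The narrative orders the polishing before the repairing.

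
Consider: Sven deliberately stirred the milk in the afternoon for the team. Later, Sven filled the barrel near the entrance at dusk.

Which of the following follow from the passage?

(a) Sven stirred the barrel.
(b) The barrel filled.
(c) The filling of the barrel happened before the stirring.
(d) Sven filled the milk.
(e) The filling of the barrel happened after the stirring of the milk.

(b), (e)

(a) Not entailed — Sven stirred the milk, not the barrel; the barrel belongs to the filling event.
(b) Entailed — 'Sven filled the barrel' is causative; it entails the inchoative 'the barrel filled'.
(c) Not entailed — the narrative places the stirring before the filling, not after.
(d) Not entailed — Sven filled the barrel, not the milk; the milk belongs to the stirring event.
(e) Entailed — the narrative places the stirring before the filling.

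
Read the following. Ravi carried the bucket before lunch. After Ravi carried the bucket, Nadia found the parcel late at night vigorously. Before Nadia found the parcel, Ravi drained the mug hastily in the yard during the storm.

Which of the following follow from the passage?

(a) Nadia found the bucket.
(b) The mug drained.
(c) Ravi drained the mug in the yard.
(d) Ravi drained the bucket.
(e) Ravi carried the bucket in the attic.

(a) Not entailed — Nadia found the parcel, not the bucket; the bucket belongs to the carrying event.
(b) Entailed — 'Ravi drained the mug' is causative; it entails the inchoative 'the mug drained'.
(c) Entailed — this follows by dropping conjuncts from the draining event's description.
(d) Not entailed — Ravi drained the mug, not the bucket; the bucket belongs to the carrying event.
(e) Not entailed — 'in the attic' adds information not in the original event.

(b), (c)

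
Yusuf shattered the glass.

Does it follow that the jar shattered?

no

Nothing is said about any jar; only the glass is affected.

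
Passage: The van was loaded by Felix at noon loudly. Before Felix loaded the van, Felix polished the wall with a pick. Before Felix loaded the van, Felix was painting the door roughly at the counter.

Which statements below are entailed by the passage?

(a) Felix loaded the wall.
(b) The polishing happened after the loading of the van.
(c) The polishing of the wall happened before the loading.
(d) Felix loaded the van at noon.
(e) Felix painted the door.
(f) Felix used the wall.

(a) Not entailed — Felix loaded the van, not the wall; the wall belongs to the polishing event.
(b) Not entailed — the narrative places the polishing before the loading, not after.
(c) Entailed — the narrative places the polishing before the loading.
(d) Entailed — this follows by dropping conjuncts from the loading event's description.
(e) Not entailed — 'was painting' is progressive on an accomplishment; it does not entail the completed 'painted'.
(f) Not entailed — the wall is the patient, not an instrument — Felix used a pick.

(c), (d)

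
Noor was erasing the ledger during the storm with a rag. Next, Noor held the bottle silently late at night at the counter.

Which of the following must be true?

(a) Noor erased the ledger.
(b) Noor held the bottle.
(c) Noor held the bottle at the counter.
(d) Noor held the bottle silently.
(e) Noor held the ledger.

(b), (c), (d)

(a) Not entailed — 'was erasing' is progressive on an accomplishment; it does not entail the completed 'erased'.
(b) Entailed — this follows by dropping conjuncts from the holding event's description.
(c) Entailed — this follows by dropping conjuncts from the holding event's description.
(d) Entailed — the original entails any weakening of itself; this just drops 'late at night', 'at the counter'.
(e) Not entailed — Noor held the bottle, not the ledger; the ledger belongs to the erasing event.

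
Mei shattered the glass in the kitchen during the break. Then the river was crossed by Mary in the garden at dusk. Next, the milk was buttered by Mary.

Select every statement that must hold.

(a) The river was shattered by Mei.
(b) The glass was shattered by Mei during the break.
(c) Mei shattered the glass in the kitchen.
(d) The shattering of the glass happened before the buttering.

(b), (c), (d)

(a) Not entailed — Mei shattered the glass, not the river; the river belongs to the crossing event.
(b) Entailed — every conjunct here is already in the original shattering event.
(c) Entailed — the original entails any weakening of itself; this just drops 'during the break'.
(d) Entailed — the narrative places the shattering before the buttering.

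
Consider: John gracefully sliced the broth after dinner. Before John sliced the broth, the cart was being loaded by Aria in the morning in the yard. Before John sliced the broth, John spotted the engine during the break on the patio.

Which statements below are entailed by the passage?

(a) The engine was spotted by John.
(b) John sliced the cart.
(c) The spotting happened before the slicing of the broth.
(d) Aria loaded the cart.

(a), (c)

(a) Entailed — dropping 'during the break', 'on the patio' leaves a sub-description the original still satisfies.
(b) Not entailed — John sliced the broth, not the cart; the cart belongs to the loading event.
(c) Entailed — the narrative places the spotting before the slicing.
(d) Not entailed — 'was loading' is progressive on an accomplishment; it does not entail the completed 'loaded'.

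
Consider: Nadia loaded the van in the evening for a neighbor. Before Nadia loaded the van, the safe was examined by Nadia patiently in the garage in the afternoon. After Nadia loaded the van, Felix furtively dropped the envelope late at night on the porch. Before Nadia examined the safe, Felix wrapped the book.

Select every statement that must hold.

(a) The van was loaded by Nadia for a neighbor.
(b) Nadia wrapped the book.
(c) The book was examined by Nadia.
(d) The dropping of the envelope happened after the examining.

(a), (d)

(a) Entailed — the original entails any weakening of itself; this just drops 'in the evening'.
(b) Not entailed — the passage has Felix wrapping the book, not Nadia.
(c) Not entailed — Nadia examined the safe, not the book; the book belongs to the wrapping event.
(d) Entailed — the narrative places the examining before the dropping.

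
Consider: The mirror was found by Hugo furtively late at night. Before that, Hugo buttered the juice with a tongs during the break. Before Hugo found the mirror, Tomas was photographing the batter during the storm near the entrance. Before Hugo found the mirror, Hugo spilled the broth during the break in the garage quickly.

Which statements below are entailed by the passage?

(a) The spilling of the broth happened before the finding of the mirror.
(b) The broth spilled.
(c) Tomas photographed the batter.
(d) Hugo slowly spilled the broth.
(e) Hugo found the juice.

(a), (b)

(a) Entailed — the narrative places the spilling before the finding.
(b) Entailed — 'Hugo spilled the broth' is causative; it entails the inchoative 'the broth spilled'.
(c) Not entailed — 'was photographing' is progressive on an accomplishment; it does not entail the completed 'photographed'.
(d) Not entailed — 'slowly' adds a manner not in (and inconsistent with) the original.
(e) Not entailed — Hugo found the mirror, not the juice; the juice belongs to the buttering event.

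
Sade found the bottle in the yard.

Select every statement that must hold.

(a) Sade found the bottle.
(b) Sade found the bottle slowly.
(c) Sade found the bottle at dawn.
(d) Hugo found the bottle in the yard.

(a)

(a) Entailed — the original entails any weakening of itself; this just drops 'in the yard'.
(b) Not entailed — 'slowly' adds information not in the original event.
(c) Not entailed — 'at dawn' adds information not in the original event.
(d) Not entailed — the passage has Sade finding the bottle, not Hugo.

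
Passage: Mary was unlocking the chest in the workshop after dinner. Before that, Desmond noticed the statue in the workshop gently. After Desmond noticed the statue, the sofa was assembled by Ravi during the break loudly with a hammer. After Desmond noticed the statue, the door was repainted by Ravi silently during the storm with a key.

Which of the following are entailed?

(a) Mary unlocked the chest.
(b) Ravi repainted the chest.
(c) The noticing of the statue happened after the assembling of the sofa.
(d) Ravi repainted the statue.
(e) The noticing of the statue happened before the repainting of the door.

(a) Not entailed — 'was unlocking' is progressive on an accomplishment; it does not entail the completed 'unlocked'.
(b) Not entailed — Ravi repainted the door, not the chest; the chest belongs to the unlocking event.
(c) Not entailed — the narrative places the noticing before the assembling, not after.
(d) Not entailed — Ravi repainted the door, not the statue; the statue belongs to the noticing event.
(e) Entailed — the narrative places the noticing before the repainting.

(e)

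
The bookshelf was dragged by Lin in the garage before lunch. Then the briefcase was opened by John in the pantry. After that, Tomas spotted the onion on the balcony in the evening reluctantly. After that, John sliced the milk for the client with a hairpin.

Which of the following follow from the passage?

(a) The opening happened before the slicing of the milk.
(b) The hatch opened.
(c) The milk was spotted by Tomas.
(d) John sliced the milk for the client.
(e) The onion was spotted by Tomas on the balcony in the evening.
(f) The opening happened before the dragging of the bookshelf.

(a) Entailed — the narrative places the opening before the slicing.
(b) Not entailed — the briefcase is what opened, not the hatch.
(c) Not entailed — Tomas spotted the onion, not the milk; the milk belongs to the slicing event.
(d) Entailed — the original entails any weakening of itself; this just drops 'with a hairpin'.
(e) Entailed — every conjunct here is already in the original spotting event.
(f) Not entailed — the narrative places the dragging before the opening, not after.

(a), (d), (e)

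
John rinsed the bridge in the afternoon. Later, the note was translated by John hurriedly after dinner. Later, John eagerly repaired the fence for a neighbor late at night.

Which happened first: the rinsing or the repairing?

The connectives place the rinsing before the repairing.

the rinsing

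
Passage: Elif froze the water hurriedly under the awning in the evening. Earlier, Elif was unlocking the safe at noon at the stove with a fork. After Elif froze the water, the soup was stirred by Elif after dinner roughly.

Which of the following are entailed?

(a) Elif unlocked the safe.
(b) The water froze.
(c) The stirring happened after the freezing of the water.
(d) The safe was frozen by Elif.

(b), (c)

(a) Not entailed — 'was unlocking' is progressive on an accomplishment; it does not entail the completed 'unlocked'.
(b) Entailed — 'Elif froze the water' is causative; it entails the inchoative 'the water froze'.
(c) Entailed — the narrative places the freezing before the stirring.
(d) Not entailed — Elif froze the water, not the safe; the safe belongs to the unlocking event.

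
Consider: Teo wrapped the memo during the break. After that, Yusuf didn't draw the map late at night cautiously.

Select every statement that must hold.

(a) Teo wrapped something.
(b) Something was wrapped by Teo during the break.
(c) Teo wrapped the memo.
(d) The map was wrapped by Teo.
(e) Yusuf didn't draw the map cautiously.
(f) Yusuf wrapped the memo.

(a), (b), (c)

(a) Entailed — dropping 'during the break' and generalizing the patient leaves a sub-description the original still satisfies.
(b) Entailed — every conjunct here is already in the original wrapping event.
(c) Entailed — this follows by dropping conjuncts from the wrapping event's description.
(d) Not entailed — Teo wrapped the memo, not the map; the map belongs to the drawing event.
(e) Not entailed — dropping 'late at night' under negation is not valid — the original leaves open that Yusuf drew the map some other way.
(f) Not entailed — the passage has Teo wrapping the memo, not Yusuf.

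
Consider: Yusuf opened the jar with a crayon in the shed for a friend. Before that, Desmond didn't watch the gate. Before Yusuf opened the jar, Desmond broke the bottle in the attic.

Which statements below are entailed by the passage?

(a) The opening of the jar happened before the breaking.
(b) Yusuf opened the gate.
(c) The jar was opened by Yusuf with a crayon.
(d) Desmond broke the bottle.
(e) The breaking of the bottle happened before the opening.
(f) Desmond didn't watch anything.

(c), (d), (e)

(a) Not entailed — the narrative places the breaking before the opening, not after.
(b) Not entailed — Yusuf opened the jar, not the gate; the gate belongs to the watching event.
(c) Entailed — every conjunct here is already in the original opening event.
(d) Entailed — dropping 'in the attic' leaves a sub-description the original still satisfies.
(e) Entailed — the narrative places the breaking before the opening.
(f) Not entailed — the original only denies this specific event; Desmond may have watched something else.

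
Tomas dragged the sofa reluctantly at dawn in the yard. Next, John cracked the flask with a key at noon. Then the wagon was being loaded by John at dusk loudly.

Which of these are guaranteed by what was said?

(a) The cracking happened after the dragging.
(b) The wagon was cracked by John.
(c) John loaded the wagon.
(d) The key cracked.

(a) Entailed — the narrative places the dragging before the cracking.
(b) Not entailed — John cracked the flask, not the wagon; the wagon belongs to the loading event.
(c) Not entailed — 'was loading' is progressive on an accomplishment; it does not entail the completed 'loaded'.
(d) Not entailed — the flask is what cracked, not the key.

(a)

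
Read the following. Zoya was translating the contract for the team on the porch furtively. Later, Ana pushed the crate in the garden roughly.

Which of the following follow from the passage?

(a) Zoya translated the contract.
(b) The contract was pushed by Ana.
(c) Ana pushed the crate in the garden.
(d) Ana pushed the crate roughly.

(a) Not entailed — 'was translating' is progressive on an accomplishment; it does not entail the completed 'translated'.
(b) Not entailed — Ana pushed the crate, not the contract; the contract belongs to the translating event.
(c) Entailed — this follows by dropping conjuncts from the pushing event's description.
(d) Entailed — the original entails any weakening of itself; this just drops 'in the garden'.

(c), (d)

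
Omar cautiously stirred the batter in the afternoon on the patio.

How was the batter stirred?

cautiously

'cautiously' marks the manner of the stirring event.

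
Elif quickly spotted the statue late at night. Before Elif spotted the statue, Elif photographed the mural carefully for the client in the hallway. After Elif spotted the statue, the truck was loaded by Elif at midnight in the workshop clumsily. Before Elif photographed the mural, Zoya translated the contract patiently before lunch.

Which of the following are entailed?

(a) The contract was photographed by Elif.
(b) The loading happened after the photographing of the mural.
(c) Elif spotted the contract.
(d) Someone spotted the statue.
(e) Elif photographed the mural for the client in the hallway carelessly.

(b), (d)

(a) Not entailed — Elif photographed the mural, not the contract; the contract belongs to the translating event.
(b) Entailed — the narrative places the photographing before the loading.
(c) Not entailed — Elif spotted the statue, not the contract; the contract belongs to the translating event.
(d) Entailed — dropping 'late at night', 'quickly' and generalizing the agent leaves a sub-description the original still satisfies.
(e) Not entailed — 'carelessly' adds a manner not in (and inconsistent with) the original.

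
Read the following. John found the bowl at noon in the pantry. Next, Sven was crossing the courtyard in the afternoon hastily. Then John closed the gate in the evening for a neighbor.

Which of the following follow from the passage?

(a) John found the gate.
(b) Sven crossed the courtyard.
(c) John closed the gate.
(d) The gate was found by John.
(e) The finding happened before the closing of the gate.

(c), (e)

(a) Not entailed — John found the bowl, not the gate; the gate belongs to the closing event.
(b) Not entailed — 'was crossing' is progressive on an accomplishment; it does not entail the completed 'crossed'.
(c) Entailed — dropping 'in the evening', 'for a neighbor' leaves a sub-description the original still satisfies.
(d) Not entailed — John found the bowl, not the gate; the gate belongs to the closing event.
(e) Entailed — the narrative places the finding before the closing.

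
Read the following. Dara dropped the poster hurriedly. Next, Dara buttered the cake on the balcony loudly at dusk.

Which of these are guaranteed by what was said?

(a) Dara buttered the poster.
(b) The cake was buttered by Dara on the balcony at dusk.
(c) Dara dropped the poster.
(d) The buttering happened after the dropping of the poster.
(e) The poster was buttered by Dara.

(b), (c), (d)

(a) Not entailed — Dara buttered the cake, not the poster; the poster belongs to the dropping event.
(b) Entailed — the original entails any weakening of itself; this just drops 'loudly'.
(c) Entailed — this follows by dropping conjuncts from the dropping event's description.
(d) Entailed — the narrative places the dropping before the buttering.
(e) Not entailed — Dara buttered the cake, not the poster; the poster belongs to the dropping event.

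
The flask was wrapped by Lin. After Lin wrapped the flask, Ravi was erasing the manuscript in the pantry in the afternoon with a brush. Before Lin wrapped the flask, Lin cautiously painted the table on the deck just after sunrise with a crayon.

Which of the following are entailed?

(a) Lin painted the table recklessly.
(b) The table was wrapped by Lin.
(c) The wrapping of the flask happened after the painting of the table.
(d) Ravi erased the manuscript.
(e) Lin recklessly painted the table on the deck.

(c)

(a) Not entailed — 'recklessly' adds a manner not in (and inconsistent with) the original.
(b) Not entailed — Lin wrapped the flask, not the table; the table belongs to the painting event.
(c) Entailed — the narrative places the painting before the wrapping.
(d) Not entailed — 'was erasing' is progressive on an accomplishment; it does not entail the completed 'erased'.
(e) Not entailed — 'recklessly' adds a manner not in (and inconsistent with) the original.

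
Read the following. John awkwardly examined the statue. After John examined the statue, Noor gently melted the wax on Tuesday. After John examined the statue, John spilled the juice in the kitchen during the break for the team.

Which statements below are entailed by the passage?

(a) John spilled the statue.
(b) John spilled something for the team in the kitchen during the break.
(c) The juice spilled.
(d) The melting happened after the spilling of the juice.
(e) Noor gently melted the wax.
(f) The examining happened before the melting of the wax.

(b), (c), (e), (f)

(a) Not entailed — John spilled the juice, not the statue; the statue belongs to the examining event.
(b) Entailed — generalizing the patient leaves a sub-description the original still satisfies.
(c) Entailed — 'John spilled the juice' is causative; it entails the inchoative 'the juice spilled'.
(d) Not entailed — the narrative doesn't order the spilling relative to the melting.
(e) Entailed — every conjunct here is already in the original melting event.
(f) Entailed — the narrative places the examining before the melting.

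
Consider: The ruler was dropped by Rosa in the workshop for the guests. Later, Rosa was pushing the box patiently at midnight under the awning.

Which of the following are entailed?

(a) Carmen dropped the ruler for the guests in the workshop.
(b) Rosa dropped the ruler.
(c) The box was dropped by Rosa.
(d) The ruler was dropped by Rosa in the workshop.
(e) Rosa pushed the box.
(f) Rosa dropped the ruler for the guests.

(a) Not entailed — the passage has Rosa dropping the ruler, not Carmen.
(b) Entailed — dropping 'in the workshop', 'for the guests' leaves a sub-description the original still satisfies.
(c) Not entailed — Rosa dropped the ruler, not the box; the box belongs to the pushing event.
(d) Entailed — the original entails any weakening of itself; this just drops 'for the guests'.
(e) Entailed — 'push' is an activity; 'was pushing' entails that some pushing happened, so 'pushed' holds.
(f) Entailed — this follows by dropping conjuncts from the dropping event's description.

(b), (d), (e), (f)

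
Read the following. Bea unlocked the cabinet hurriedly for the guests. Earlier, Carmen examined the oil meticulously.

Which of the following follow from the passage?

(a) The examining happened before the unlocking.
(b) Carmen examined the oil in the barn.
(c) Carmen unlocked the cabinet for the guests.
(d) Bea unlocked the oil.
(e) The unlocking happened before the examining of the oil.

(a) Entailed — the narrative places the examining before the unlocking.
(b) Not entailed — 'in the barn' adds information not in the original event.
(c) Not entailed — the passage has Bea unlocking the cabinet, not Carmen.
(d) Not entailed — Bea unlocked the cabinet, not the oil; the oil belongs to the examining event.
(e) Not entailed — the narrative places the examining before the unlocking, not after.

(a)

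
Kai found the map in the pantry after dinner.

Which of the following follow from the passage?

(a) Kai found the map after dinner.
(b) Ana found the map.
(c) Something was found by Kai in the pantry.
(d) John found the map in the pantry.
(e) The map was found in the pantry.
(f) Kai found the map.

(a), (c), (e), (f)

(a) Entailed — dropping 'in the pantry' leaves a sub-description the original still satisfies.
(b) Not entailed — the passage has Kai finding the map, not Ana.
(c) Entailed — the original entails any weakening of itself; this just drops 'after dinner' and generalizes the patient.
(d) Not entailed — the passage has Kai finding the map, not John.
(e) Entailed — every conjunct here is already in the original finding event.
(f) Entailed — every conjunct here is already in the original finding event.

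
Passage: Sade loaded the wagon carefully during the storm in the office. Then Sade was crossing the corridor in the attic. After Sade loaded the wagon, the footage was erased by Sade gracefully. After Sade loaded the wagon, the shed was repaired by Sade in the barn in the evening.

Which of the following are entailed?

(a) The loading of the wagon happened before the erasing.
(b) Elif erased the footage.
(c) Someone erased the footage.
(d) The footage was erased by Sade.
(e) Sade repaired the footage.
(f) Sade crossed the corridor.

(a), (c), (d)

(a) Entailed — the narrative places the loading before the erasing.
(b) Not entailed — the passage has Sade erasing the footage, not Elif.
(c) Entailed — every conjunct here is already in the original erasing event.
(d) Entailed — every conjunct here is already in the original erasing event.
(e) Not entailed — Sade repaired the shed, not the footage; the footage belongs to the erasing event.
(f) Not entailed — 'was crossing' is progressive on an accomplishment; it does not entail the completed 'crossed'.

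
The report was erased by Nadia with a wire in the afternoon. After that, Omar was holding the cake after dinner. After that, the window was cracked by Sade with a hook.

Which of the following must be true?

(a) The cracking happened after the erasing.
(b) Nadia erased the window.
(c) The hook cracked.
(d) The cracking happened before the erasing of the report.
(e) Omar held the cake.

(a) Entailed — the narrative places the erasing before the cracking.
(b) Not entailed — Nadia erased the report, not the window; the window belongs to the cracking event.
(c) Not entailed — the window is what cracked, not the hook.
(d) Not entailed — the narrative places the erasing before the cracking, not after.
(e) Entailed — 'hold' is an activity; 'was holding' entails that some holding happened, so 'held' holds.

(a), (e)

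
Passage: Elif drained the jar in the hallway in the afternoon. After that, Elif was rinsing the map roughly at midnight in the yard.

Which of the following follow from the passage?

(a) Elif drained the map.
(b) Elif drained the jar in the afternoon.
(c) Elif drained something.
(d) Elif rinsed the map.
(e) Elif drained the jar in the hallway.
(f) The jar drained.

(a) Not entailed — Elif drained the jar, not the map; the map belongs to the rinsing event.
(b) Entailed — every conjunct here is already in the original draining event.
(c) Entailed — this follows by dropping conjuncts from the draining event's description.
(d) Entailed — 'rinse' is an activity; 'was rinsing' entails that some rinsing happened, so 'rinsed' holds.
(e) Entailed — dropping 'in the afternoon' leaves a sub-description the original still satisfies.
(f) Entailed — 'Elif drained the jar' is causative; it entails the inchoative 'the jar drained'.

(b), (c), (d), (e), (f)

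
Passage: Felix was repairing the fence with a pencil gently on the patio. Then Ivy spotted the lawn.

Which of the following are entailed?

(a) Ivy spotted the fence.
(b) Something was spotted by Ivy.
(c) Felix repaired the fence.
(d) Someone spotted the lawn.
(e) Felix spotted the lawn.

(b), (d)

(a) Not entailed — Ivy spotted the lawn, not the fence; the fence belongs to the repairing event.
(b) Entailed — the original entails any weakening of itself; this just generalizes the patient.
(c) Not entailed — 'was repairing' is progressive on an accomplishment; it does not entail the completed 'repaired'.
(d) Entailed — the original entails any weakening of itself; this just generalizes the agent.
(e) Not entailed — the passage has Ivy spotting the lawn, not Felix.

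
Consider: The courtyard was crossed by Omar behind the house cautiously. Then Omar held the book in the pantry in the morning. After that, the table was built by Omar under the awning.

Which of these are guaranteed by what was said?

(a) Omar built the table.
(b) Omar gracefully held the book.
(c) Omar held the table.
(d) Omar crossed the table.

(a) Entailed — every conjunct here is already in the original building event.
(b) Not entailed — 'gracefully' adds information not in the original event.
(c) Not entailed — Omar held the book, not the table; the table belongs to the building event.
(d) Not entailed — Omar crossed the courtyard, not the table; the table belongs to the building event.

(a)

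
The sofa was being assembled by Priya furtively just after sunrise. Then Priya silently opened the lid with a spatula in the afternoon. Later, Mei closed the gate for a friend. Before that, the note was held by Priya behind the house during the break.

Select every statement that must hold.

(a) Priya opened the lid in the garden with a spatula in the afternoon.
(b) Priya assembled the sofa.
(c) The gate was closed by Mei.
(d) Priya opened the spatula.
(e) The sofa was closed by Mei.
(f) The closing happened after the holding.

(c), (f)

(a) Not entailed — 'in the garden' adds information not in the original event.
(b) Not entailed — 'was assembling' is progressive on an accomplishment; it does not entail the completed 'assembled'.
(c) Entailed — the original entails any weakening of itself; this just drops 'for a friend'.
(d) Not entailed — the spatula is the instrument, not what was opened.
(e) Not entailed — Mei closed the gate, not the sofa; the sofa belongs to the assembling event.
(f) Entailed — the narrative places the holding before the closing.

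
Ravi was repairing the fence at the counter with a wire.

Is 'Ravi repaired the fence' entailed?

'was repairing' is progressive; for an accomplishment like 'repair the fence', it doesn't entail completion.

no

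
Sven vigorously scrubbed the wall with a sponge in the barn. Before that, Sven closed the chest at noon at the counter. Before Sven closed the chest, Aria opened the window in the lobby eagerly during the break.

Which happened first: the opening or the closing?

The connectives place the opening before the closing.

the opening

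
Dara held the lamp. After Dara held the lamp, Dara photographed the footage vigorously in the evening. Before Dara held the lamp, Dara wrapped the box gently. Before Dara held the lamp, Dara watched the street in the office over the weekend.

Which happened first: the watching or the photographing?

the watching

The connectives place the watching before the photographing.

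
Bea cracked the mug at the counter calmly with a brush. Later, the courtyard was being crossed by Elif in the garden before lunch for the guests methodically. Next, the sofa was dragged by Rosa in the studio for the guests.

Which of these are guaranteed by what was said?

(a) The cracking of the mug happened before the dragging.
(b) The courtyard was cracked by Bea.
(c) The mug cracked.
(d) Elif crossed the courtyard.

(a), (c)

(a) Entailed — the narrative places the cracking before the dragging.
(b) Not entailed — Bea cracked the mug, not the courtyard; the courtyard belongs to the crossing event.
(c) Entailed — 'Bea cracked the mug' is causative; it entails the inchoative 'the mug cracked'.
(d) Not entailed — 'was crossing' is progressive on an accomplishment; it does not entail the completed 'crossed'.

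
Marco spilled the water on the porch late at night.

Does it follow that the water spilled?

yes

'Marco spilled the water' is the causative; it entails the inchoative 'the water spilled'.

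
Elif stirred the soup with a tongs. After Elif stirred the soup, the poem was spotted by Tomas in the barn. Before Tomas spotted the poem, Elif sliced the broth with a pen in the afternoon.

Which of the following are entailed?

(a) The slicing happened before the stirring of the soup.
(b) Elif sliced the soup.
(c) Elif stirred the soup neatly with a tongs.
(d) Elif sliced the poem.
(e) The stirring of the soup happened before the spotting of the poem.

(e)

(a) Not entailed — the narrative doesn't order the slicing relative to the stirring.
(b) Not entailed — Elif sliced the broth, not the soup; the soup belongs to the stirring event.
(c) Not entailed — 'neatly' adds information not in the original event.
(d) Not entailed — Elif sliced the broth, not the poem; the poem belongs to the spotting event.
(e) Entailed — the narrative places the stirring before the spotting.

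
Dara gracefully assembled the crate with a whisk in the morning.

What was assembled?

'the crate' marks the patient of the assembling event.

the crate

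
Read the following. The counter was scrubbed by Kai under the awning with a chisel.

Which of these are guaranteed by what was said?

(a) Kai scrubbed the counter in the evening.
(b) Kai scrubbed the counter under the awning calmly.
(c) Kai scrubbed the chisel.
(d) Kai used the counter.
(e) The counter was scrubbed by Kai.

(e)

(a) Not entailed — 'in the evening' adds information not in the original event.
(b) Not entailed — 'calmly' adds information not in the original event.
(c) Not entailed — the chisel is the instrument, not what was scrubbed.
(d) Not entailed — the counter is the patient, not an instrument — Kai used a chisel.
(e) Entailed — every conjunct here is already in the original scrubbing event.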